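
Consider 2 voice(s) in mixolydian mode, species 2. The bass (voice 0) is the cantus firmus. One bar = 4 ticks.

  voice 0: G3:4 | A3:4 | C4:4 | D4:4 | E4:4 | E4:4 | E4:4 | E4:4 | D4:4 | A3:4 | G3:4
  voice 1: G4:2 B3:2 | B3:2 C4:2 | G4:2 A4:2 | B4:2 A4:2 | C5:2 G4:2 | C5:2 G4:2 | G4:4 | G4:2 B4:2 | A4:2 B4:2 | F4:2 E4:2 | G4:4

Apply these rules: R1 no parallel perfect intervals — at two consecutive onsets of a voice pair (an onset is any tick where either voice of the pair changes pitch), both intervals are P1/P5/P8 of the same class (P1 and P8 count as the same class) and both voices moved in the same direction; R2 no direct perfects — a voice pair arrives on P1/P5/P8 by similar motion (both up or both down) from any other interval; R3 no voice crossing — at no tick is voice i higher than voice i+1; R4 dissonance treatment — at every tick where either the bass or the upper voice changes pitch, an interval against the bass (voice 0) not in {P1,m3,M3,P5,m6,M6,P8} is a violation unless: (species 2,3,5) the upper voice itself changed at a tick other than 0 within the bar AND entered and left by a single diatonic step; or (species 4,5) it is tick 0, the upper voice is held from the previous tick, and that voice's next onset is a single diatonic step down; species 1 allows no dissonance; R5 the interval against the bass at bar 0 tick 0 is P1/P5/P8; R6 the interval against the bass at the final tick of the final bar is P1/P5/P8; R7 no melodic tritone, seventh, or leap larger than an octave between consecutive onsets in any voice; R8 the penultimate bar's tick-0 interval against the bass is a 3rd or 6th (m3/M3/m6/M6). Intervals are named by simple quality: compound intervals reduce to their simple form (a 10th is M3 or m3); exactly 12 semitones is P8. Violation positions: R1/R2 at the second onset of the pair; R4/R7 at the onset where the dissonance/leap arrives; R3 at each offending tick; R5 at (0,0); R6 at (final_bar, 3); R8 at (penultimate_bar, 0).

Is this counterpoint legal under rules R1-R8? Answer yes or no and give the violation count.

bar 0: v0=G3 v1=G4 (P8)
bar 1: v0=A3 v1=B3 (M2)
bar 2: v0=C4 v1=G4 (P5)
bar 3: v0=D4 v1=B4 (M6)
bar 4: v0=E4 v1=C5 (m6)
bar 5: v0=E4 v1=C5 (m6)
bar 6: v0=E4 v1=G4 (m3)
bar 7: v0=E4 v1=G4 (m3)
bar 8: v0=D4 v1=A4 (P5)
bar 9: v0=A3 v1=F4 (m6)
bar 10: v0=G3 v1=G4 (P8)
  R4 @ bar1.0: A3/B3 M2 untreated
  R2 @ bar2.0: A3/C4 m3 -> C4/G4 P5 similar
  R1 @ bar8.0: E4/B4 P5 -> D4/A4 P5 similar
  R7 @ bar9.0: B4->F4 leap 6st

No (4 violations)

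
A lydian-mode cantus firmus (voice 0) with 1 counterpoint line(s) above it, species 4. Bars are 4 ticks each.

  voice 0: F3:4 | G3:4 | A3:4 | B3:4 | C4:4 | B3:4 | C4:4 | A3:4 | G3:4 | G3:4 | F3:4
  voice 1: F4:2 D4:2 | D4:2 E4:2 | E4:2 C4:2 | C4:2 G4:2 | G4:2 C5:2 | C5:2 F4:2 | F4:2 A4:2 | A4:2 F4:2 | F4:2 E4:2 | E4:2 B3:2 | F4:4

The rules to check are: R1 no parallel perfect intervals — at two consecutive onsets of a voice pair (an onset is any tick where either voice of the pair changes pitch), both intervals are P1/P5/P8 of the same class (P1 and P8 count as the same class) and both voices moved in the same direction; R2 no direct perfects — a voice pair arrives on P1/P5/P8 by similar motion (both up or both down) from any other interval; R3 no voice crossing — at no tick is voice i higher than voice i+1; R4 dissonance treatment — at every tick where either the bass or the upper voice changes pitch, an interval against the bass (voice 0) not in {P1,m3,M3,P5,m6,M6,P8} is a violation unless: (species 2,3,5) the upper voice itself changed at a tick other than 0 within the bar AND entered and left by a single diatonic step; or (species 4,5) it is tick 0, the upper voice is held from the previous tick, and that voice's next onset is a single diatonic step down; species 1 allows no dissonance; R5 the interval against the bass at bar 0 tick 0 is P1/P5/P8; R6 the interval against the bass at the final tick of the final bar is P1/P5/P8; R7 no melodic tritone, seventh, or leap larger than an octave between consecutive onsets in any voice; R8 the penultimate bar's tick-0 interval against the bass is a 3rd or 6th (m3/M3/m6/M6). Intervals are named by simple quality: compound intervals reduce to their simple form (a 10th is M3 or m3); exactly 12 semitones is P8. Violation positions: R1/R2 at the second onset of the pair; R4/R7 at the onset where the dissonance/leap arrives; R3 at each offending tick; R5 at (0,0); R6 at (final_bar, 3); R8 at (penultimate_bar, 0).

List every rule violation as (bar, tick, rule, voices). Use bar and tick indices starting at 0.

(3, 0, R4, (0, 1))
(5, 0, R4, (0, 1))
(5, 2, R4, (0, 1))
(6, 0, R4, (0, 1))
(10, 0, R7, (1,))

bar 0: v0=F3 v1=F4 downbeat P8
bar 1: v0=G3 v1=D4 downbeat P5
bar 2: v0=A3 v1=E4 downbeat P5
bar 3: v0=B3 v1=C4 downbeat m2
bar 4: v0=C4 v1=G4 downbeat P5
bar 5: v0=B3 v1=C5 downbeat m2
bar 6: v0=C4 v1=F4 downbeat P4
bar 7: v0=A3 v1=A4 downbeat P8
bar 8: v0=G3 v1=F4 downbeat m7
bar 9: v0=G3 v1=E4 downbeat M6
bar 10: v0=F3 v1=F4 downbeat P8
  -> R4 @ bar 3 tick 0 v(0, 1): B3/C4 m2 untreated
  -> R4 @ bar 5 tick 0 v(0, 1): B3/C5 m2 untreated
  -> R4 @ bar 5 tick 2 v(0, 1): B3/F4 TT untreated
  -> R4 @ bar 6 tick 0 v(0, 1): C4/F4 P4 untreated
  -> R7 @ bar 10 tick 0 v(1,): B3->F4 leap 6st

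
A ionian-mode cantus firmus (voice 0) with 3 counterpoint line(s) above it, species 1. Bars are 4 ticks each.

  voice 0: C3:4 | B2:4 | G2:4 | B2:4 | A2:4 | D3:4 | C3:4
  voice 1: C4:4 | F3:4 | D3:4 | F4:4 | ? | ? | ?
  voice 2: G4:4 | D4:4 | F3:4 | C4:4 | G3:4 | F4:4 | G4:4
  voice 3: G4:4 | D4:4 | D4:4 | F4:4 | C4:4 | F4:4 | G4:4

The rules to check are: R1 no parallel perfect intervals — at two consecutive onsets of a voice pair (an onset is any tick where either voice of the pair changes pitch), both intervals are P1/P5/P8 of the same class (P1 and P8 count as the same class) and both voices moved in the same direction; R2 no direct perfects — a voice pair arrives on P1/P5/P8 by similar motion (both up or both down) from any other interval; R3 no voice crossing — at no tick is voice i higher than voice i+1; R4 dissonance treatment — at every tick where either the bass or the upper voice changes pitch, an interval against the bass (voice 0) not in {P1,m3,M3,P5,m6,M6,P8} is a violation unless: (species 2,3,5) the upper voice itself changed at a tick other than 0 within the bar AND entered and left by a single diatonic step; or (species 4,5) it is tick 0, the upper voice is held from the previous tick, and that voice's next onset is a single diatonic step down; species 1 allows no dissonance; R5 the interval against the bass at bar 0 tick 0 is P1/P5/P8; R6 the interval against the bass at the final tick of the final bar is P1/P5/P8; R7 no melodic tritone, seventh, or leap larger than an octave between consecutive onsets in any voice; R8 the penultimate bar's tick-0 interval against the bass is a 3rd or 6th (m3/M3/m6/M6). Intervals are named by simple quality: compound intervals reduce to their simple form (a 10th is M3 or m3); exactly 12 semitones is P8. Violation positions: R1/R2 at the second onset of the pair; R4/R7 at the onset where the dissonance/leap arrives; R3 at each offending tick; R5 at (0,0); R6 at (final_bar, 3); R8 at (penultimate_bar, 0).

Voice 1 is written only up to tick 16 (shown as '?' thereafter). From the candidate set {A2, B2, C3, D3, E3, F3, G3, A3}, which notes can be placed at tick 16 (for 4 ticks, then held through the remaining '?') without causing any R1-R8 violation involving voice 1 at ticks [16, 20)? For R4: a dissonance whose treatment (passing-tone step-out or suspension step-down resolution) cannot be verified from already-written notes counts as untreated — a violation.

A2: violates R2,R7
B2: violates R4,R7
C3: violates R1,R2,R7
D3: violates R4,R7
E3: violates R2,R7
F3: violates R2
G3: violates R2,R4,R7
A3: violates R2,R3

{}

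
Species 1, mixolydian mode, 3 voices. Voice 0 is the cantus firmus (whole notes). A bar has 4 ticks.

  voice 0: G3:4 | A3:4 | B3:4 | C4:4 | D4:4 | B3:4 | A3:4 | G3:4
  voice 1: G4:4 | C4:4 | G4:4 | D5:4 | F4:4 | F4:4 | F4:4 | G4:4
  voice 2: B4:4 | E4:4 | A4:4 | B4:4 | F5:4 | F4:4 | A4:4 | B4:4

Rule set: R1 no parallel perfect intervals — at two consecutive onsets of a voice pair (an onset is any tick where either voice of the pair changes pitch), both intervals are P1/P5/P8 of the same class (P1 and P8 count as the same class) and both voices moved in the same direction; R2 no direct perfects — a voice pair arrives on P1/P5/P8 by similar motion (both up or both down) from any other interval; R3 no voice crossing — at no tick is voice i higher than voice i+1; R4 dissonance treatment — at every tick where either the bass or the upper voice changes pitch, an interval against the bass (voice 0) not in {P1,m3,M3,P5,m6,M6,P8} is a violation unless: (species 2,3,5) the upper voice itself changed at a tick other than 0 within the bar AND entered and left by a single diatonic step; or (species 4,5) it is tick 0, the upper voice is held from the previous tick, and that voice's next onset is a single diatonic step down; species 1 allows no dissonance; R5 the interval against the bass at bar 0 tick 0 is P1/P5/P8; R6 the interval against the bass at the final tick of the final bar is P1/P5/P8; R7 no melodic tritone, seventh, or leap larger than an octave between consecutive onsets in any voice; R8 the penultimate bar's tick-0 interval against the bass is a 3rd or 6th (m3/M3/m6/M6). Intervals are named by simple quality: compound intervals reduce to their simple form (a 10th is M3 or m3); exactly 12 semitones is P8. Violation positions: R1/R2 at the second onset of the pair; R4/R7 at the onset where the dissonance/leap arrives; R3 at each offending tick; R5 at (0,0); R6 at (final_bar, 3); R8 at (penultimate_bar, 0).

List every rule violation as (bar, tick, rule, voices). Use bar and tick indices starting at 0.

(0, 0, R5, (0, 2))
(2, 0, R4, (0, 2))
(3, 0, R3, (1, 2))
(3, 0, R4, (0, 1))
(3, 0, R4, (0, 2))
(3, 1, R3, (1, 2))
(3, 2, R3, (1, 2))
(3, 3, R3, (1, 2))
(4, 0, R7, (2,))
(5, 0, R4, (0, 1))
(5, 0, R4, (0, 2))
(6, 0, R8, (0, 2))
(7, 3, R6, (0, 2))

bar 0: v0=G3 v1=G4 v2=B4 downbeat M3
bar 1: v0=A3 v1=C4 v2=E4 downbeat P5
bar 2: v0=B3 v1=G4 v2=A4 downbeat m7
bar 3: v0=C4 v1=D5 v2=B4 downbeat M7
bar 4: v0=D4 v1=F4 v2=F5 downbeat m3
bar 5: v0=B3 v1=F4 v2=F4 downbeat TT
bar 6: v0=A3 v1=F4 v2=A4 downbeat P8
bar 7: v0=G3 v1=G4 v2=B4 downbeat M3
  -> R5 @ bar 0 tick 0 v(0, 2): opens on M3
  -> R4 @ bar 2 tick 0 v(0, 2): B3/A4 m7 untreated
  -> R3 @ bar 3 tick 0 v(1, 2): D5 above B4
  -> R4 @ bar 3 tick 0 v(0, 1): C4/D5 M2 untreated
  -> R4 @ bar 3 tick 0 v(0, 2): C4/B4 M7 untreated
  -> R3 @ bar 3 tick 1 v(1, 2): D5 above B4
  -> R3 @ bar 3 tick 2 v(1, 2): D5 above B4
  -> R3 @ bar 3 tick 3 v(1, 2): D5 above B4
  -> R7 @ bar 4 tick 0 v(2,): B4->F5 leap 6st
  -> R4 @ bar 5 tick 0 v(0, 1): B3/F4 TT untreated
  -> R4 @ bar 5 tick 0 v(0, 2): B3/F4 TT untreated
  -> R8 @ bar 6 tick 0 v(0, 2): penult P8 not 3rd/6th
  -> R6 @ bar 7 tick 3 v(0, 2): closes on M3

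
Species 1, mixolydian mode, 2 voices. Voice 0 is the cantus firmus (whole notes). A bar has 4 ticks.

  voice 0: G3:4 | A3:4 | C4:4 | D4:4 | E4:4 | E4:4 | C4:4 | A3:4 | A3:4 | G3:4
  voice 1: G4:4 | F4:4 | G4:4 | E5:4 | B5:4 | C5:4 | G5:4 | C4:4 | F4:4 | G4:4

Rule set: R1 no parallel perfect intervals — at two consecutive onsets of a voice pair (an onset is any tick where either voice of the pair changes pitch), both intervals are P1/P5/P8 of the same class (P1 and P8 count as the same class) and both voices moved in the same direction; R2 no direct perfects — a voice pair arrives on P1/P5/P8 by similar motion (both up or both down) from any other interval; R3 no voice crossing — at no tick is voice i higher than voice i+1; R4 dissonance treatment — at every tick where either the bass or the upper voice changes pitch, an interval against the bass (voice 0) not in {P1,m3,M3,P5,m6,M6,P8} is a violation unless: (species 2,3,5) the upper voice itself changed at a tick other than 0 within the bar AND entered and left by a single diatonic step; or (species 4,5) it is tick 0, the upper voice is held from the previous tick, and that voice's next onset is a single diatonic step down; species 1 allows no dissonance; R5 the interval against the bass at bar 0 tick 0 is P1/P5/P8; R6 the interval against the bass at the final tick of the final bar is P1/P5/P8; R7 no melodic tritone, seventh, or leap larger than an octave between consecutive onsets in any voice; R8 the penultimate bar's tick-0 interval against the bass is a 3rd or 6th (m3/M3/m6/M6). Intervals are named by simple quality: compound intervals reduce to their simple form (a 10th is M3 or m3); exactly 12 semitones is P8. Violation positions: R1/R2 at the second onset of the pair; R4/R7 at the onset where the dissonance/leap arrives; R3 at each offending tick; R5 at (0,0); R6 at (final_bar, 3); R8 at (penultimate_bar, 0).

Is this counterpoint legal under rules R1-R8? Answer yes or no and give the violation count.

bar 0: v0=G3 v1=G4 (P8)
bar 1: v0=A3 v1=F4 (m6)
bar 2: v0=C4 v1=G4 (P5)
bar 3: v0=D4 v1=E5 (M2)
bar 4: v0=E4 v1=B5 (P5)
bar 5: v0=E4 v1=C5 (m6)
bar 6: v0=C4 v1=G5 (P5)
bar 7: v0=A3 v1=C4 (m3)
bar 8: v0=A3 v1=F4 (m6)
bar 9: v0=G3 v1=G4 (P8)
  R2 @ bar2.0: A3/F4 m6 -> C4/G4 P5 similar
  R4 @ bar3.0: D4/E5 M2 untreated
  R2 @ bar4.0: D4/E5 M2 -> E4/B5 P5 similar
  R7 @ bar5.0: B5->C5 leap 11st
  R7 @ bar7.0: G5->C4 leap 19st

No (5 violations)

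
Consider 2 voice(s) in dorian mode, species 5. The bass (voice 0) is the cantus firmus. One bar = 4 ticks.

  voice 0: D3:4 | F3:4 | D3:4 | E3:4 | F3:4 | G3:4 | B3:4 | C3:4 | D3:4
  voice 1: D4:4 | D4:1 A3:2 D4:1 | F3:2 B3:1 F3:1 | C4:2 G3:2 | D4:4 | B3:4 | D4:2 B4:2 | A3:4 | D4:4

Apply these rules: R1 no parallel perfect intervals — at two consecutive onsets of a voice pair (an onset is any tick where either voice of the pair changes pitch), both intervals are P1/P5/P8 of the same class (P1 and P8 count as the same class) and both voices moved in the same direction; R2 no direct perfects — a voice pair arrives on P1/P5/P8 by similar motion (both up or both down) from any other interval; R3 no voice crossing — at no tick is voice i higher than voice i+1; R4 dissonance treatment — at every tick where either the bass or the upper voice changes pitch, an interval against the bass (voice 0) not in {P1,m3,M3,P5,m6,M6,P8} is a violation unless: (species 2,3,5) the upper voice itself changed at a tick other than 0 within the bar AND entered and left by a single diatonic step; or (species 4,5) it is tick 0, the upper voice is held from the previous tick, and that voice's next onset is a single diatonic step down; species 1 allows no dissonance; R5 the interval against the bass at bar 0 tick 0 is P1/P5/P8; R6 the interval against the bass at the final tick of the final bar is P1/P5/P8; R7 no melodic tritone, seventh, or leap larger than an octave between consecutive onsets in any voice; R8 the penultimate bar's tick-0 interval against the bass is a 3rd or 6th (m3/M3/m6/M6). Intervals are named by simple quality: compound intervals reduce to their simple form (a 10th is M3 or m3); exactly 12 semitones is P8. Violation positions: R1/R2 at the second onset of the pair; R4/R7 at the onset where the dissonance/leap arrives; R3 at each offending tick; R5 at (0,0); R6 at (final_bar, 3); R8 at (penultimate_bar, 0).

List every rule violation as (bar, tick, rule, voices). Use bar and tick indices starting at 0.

(2, 2, R7, (1,))
(2, 3, R7, (1,))
(7, 0, R7, (0,))
(7, 0, R7, (1,))
(8, 0, R2, (0, 1))

bar 0: v0=D3 v1=D4 downbeat P8
bar 1: v0=F3 v1=D4 downbeat M6
bar 2: v0=D3 v1=F3 downbeat m3
bar 3: v0=E3 v1=C4 downbeat m6
bar 4: v0=F3 v1=D4 downbeat M6
bar 5: v0=G3 v1=B3 downbeat M3
bar 6: v0=B3 v1=D4 downbeat m3
bar 7: v0=C3 v1=A3 downbeat M6
bar 8: v0=D3 v1=D4 downbeat P8
  -> R7 @ bar 2 tick 2 v(1,): F3->B3 leap 6st
  -> R7 @ bar 2 tick 3 v(1,): B3->F3 leap 6st
  -> R7 @ bar 7 tick 0 v(0,): B3->C3 leap 11st
  -> R7 @ bar 7 tick 0 v(1,): B4->A3 leap 14st
  -> R2 @ bar 8 tick 0 v(0, 1): C3/A3 M6 -> D3/D4 P8 similar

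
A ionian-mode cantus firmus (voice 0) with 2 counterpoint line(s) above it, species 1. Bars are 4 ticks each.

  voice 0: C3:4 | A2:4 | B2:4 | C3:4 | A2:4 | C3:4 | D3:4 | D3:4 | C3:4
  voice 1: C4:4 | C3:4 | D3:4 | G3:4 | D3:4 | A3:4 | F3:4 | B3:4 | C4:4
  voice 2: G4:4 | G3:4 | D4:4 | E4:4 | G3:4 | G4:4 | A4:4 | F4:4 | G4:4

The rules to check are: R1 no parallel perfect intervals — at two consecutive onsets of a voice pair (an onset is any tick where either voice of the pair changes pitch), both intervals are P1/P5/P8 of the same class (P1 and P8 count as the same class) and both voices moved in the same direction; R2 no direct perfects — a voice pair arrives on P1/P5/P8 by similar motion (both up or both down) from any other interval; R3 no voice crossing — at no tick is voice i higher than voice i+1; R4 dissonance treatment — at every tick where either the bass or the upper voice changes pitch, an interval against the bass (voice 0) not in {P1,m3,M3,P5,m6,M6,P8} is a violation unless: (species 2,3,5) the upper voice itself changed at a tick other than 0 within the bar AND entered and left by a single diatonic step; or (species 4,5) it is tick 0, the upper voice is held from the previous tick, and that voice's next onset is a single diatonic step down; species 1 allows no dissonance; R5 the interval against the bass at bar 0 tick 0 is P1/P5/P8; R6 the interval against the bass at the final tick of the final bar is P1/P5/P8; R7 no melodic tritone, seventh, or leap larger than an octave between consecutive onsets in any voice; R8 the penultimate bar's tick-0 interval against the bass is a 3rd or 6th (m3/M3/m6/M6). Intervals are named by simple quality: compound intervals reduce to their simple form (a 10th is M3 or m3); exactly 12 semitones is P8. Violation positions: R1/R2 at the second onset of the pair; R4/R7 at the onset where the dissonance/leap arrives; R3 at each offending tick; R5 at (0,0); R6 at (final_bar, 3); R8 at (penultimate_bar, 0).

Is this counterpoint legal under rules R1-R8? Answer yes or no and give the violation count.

bar 0: v0=C3 v1=C4 v2=G4 (P5)
bar 1: v0=A2 v1=C3 v2=G3 (m7)
bar 2: v0=B2 v1=D3 v2=D4 (m3)
bar 3: v0=C3 v1=G3 v2=E4 (M3)
bar 4: v0=A2 v1=D3 v2=G3 (m7)
bar 5: v0=C3 v1=A3 v2=G4 (P5)
bar 6: v0=D3 v1=F3 v2=A4 (P5)
bar 7: v0=D3 v1=B3 v2=F4 (m3)
bar 8: v0=C3 v1=C4 v2=G4 (P5)
  R1 @ bar1.0: C4/G4 P5 -> C3/G3 P5 similar
  R4 @ bar1.0: A2/G3 m7 untreated
  R2 @ bar2.0: C3/G3 P5 -> D3/D4 P8 similar
  R2 @ bar3.0: B2/D3 m3 -> C3/G3 P5 similar
  R4 @ bar4.0: A2/D3 P4 untreated
  R4 @ bar4.0: A2/G3 m7 untreated
  R2 @ bar5.0: A2/G3 m7 -> C3/G4 P5 similar
  R1 @ bar6.0: C3/G4 P5 -> D3/A4 P5 similar
  R7 @ bar7.0: F3->B3 leap 6st
  R2 @ bar8.0: B3/F4 TT -> C4/G4 P5 similar

No (10 violations)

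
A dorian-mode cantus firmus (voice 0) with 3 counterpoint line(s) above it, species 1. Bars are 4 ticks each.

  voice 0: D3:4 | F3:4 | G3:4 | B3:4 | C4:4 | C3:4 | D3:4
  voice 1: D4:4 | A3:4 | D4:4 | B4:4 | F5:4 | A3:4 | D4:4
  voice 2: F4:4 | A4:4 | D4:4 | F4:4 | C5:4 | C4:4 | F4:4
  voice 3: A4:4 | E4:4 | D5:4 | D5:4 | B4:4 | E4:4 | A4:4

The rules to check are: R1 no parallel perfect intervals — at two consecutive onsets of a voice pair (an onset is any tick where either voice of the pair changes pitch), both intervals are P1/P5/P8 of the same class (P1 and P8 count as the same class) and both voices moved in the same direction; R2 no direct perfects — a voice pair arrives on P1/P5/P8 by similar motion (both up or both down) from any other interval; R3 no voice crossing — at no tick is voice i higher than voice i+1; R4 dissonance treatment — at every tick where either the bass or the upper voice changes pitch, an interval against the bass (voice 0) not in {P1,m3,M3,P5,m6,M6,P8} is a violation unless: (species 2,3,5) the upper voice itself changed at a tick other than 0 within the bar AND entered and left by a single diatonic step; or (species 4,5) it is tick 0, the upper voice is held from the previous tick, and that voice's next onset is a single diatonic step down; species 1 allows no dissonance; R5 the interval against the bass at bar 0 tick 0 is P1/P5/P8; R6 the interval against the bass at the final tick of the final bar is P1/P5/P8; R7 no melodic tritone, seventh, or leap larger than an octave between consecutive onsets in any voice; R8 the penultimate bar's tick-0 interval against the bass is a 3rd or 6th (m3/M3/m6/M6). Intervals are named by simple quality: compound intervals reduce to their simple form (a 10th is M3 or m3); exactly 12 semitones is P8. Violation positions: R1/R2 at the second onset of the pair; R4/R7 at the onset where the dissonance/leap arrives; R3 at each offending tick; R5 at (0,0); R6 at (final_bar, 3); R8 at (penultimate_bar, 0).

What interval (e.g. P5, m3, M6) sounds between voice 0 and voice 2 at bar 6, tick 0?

m3

voice 0=D3 voice 2=F4 -> m3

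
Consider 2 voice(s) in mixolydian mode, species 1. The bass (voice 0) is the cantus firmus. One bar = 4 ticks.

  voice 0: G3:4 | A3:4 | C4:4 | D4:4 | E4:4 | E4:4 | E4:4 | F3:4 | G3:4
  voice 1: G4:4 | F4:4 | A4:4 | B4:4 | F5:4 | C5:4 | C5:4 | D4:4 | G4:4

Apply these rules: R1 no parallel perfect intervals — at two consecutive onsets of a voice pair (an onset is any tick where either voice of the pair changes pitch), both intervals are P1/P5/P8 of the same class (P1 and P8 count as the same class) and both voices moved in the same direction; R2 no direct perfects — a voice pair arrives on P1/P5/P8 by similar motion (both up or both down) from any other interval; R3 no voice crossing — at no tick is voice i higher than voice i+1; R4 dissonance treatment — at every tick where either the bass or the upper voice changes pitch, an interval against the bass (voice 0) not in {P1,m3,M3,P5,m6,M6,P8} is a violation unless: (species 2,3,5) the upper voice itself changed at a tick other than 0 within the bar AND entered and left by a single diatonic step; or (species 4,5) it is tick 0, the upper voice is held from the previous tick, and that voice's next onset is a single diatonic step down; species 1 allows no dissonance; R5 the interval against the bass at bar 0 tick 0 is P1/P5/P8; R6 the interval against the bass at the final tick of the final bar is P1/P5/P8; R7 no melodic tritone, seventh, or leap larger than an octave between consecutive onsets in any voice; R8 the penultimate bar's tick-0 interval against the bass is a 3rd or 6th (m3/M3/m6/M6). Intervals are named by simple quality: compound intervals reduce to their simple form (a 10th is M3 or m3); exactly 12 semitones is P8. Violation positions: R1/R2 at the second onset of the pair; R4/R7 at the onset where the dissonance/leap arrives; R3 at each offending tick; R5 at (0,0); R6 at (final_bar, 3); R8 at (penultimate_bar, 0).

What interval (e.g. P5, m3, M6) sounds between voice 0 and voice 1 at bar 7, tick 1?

M6

voice 0=F3 voice 1=D4 -> M6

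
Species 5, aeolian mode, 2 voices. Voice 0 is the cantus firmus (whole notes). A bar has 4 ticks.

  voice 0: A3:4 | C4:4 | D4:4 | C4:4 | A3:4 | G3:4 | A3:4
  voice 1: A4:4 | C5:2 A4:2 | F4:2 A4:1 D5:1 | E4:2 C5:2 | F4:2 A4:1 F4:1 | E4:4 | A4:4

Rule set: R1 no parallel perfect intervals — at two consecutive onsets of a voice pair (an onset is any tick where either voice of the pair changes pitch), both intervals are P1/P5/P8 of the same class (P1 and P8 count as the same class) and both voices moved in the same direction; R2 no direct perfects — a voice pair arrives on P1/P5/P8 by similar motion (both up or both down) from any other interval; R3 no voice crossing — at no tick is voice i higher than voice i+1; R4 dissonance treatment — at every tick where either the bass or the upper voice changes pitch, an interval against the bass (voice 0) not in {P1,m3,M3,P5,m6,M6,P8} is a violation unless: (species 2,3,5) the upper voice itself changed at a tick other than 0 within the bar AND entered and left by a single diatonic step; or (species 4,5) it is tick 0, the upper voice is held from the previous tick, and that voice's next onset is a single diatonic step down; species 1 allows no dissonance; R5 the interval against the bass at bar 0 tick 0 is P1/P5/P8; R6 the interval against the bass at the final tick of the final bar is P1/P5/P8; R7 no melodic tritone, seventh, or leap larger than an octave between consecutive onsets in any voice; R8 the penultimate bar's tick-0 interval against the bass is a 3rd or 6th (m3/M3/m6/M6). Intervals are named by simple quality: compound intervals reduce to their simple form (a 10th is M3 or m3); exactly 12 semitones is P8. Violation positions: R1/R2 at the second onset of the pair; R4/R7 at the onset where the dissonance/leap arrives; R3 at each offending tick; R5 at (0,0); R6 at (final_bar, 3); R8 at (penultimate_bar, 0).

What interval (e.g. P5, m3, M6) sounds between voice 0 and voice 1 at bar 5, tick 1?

voice 0=G3 voice 1=E4 -> M6

M6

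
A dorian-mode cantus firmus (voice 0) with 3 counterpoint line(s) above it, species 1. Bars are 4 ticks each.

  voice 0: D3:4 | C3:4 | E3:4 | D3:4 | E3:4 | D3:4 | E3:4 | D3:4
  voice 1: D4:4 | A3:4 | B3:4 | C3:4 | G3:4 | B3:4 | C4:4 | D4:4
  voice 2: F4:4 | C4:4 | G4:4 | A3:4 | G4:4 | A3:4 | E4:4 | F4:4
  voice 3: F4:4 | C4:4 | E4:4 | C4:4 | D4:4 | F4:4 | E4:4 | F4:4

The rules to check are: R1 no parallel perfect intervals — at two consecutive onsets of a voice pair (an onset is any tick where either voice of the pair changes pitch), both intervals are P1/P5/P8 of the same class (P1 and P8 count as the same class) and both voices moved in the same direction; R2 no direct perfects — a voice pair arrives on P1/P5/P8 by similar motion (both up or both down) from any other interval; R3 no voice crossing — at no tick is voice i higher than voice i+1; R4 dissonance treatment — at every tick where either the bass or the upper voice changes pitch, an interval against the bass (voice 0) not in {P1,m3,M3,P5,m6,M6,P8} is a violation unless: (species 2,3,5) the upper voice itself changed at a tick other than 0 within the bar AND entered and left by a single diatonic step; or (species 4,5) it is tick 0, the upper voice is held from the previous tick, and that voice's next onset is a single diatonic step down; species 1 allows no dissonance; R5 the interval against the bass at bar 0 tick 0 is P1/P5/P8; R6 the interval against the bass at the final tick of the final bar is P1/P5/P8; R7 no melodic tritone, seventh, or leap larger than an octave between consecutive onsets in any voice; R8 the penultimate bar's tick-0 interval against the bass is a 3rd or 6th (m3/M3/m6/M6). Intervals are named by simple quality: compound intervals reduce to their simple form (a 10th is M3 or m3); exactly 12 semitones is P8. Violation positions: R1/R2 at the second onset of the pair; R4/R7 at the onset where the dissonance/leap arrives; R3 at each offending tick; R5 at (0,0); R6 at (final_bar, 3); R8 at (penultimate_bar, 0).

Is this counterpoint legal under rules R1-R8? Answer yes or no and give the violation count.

bar 0: v0=D3 v1=D4 v2=F4 v3=F4 (m3)
bar 1: v0=C3 v1=A3 v2=C4 v3=C4 (P8)
bar 2: v0=E3 v1=B3 v2=G4 v3=E4 (P8)
bar 3: v0=D3 v1=C3 v2=A3 v3=C4 (m7)
bar 4: v0=E3 v1=G3 v2=G4 v3=D4 (m7)
bar 5: v0=D3 v1=B3 v2=A3 v3=F4 (m3)
bar 6: v0=E3 v1=C4 v2=E4 v3=E4 (P8)
bar 7: v0=D3 v1=D4 v2=F4 v3=F4 (m3)
  R5 @ bar0.0: opens on m3
  R5 @ bar0.0: opens on m3
  R1 @ bar1.0: F4/F4 P1 -> C4/C4 P1 similar
  R2 @ bar1.0: D3/F4 m3 -> C3/C4 P8 similar
  R2 @ bar1.0: D3/F4 m3 -> C3/C4 P8 similar
  R1 @ bar2.0: C3/C4 P8 -> E3/E4 P8 similar
  R2 @ bar2.0: C3/A3 M6 -> E3/B3 P5 similar
  R3 @ bar2.0: G4 above E4
  R3 @ bar2.1: G4 above E4
  R3 @ bar2.2: G4 above E4
  R3 @ bar2.3: G4 above E4
  R2 @ bar3.0: E3/G4 m3 -> D3/A3 P5 similar
  R2 @ bar3.0: B3/E4 P4 -> C3/C4 P8 similar
  R3 @ bar3.0: D3 above C3
  R4 @ bar3.0: D3/C3 M2 untreated
  R4 @ bar3.0: D3/C4 m7 untreated
  R7 @ bar3.0: B3->C3 leap 11st
  R7 @ bar3.0: G4->A3 leap 10st
  R3 @ bar3.1: D3 above C3
  R3 @ bar3.2: D3 above C3
  R3 @ bar3.3: D3 above C3
  R2 @ bar4.0: C3/A3 M6 -> G3/G4 P8 similar
  R2 @ bar4.0: C3/C4 P8 -> G3/D4 P5 similar
  R3 @ bar4.0: G4 above D4
  R4 @ bar4.0: E3/D4 m7 untreated
  R7 @ bar4.0: A3->G4 leap 10st
  R3 @ bar4.1: G4 above D4
  R3 @ bar4.2: G4 above D4
  R3 @ bar4.3: G4 above D4
  R2 @ bar5.0: E3/G4 m3 -> D3/A3 P5 similar
  R3 @ bar5.0: B3 above A3
  R7 @ bar5.0: G4->A3 leap 10st
  R3 @ bar5.1: B3 above A3
  R3 @ bar5.2: B3 above A3
  R3 @ bar5.3: B3 above A3
  R2 @ bar6.0: D3/A3 P5 -> E3/E4 P8 similar
  R8 @ bar6.0: penult P8 not 3rd/6th
  R8 @ bar6.0: penult P8 not 3rd/6th
  R1 @ bar7.0: E4/E4 P1 -> F4/F4 P1 similar
  R6 @ bar7.3: closes on m3
  R6 @ bar7.3: closes on m3

No (41 violations)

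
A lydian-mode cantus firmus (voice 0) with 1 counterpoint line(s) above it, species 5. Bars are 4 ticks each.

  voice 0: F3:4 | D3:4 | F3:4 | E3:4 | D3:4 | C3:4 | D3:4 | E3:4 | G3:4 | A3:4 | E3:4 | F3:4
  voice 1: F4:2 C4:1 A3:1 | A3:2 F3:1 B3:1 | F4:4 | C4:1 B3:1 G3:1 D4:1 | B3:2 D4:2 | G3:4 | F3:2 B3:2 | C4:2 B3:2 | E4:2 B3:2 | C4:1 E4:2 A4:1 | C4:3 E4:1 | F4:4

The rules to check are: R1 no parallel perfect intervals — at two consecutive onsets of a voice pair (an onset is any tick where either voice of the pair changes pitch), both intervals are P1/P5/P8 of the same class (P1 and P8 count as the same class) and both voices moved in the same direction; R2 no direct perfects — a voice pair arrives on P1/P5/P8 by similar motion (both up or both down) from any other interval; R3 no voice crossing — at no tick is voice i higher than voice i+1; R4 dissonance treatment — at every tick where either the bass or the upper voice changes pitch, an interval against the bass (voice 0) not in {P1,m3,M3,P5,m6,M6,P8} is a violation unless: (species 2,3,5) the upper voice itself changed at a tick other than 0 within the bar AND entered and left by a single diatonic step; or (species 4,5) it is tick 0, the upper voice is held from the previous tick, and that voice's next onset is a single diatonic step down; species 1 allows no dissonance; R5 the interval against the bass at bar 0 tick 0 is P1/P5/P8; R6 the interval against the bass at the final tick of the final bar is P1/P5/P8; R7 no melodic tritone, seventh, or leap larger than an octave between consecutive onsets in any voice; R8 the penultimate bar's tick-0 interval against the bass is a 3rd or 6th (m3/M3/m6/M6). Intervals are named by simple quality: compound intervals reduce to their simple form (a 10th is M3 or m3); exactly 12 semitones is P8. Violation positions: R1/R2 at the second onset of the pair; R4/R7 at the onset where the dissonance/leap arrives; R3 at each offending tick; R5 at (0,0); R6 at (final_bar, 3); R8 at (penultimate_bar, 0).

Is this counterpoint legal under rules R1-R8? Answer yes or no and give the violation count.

bar 0: v0=F3 v1=F4 (P8)
bar 1: v0=D3 v1=A3 (P5)
bar 2: v0=F3 v1=F4 (P8)
bar 3: v0=E3 v1=C4 (m6)
bar 4: v0=D3 v1=B3 (M6)
bar 5: v0=C3 v1=G3 (P5)
bar 6: v0=D3 v1=F3 (m3)
bar 7: v0=E3 v1=C4 (m6)
bar 8: v0=G3 v1=E4 (M6)
bar 9: v0=A3 v1=C4 (m3)
bar 10: v0=E3 v1=C4 (m6)
bar 11: v0=F3 v1=F4 (P8)
  R7 @ bar1.3: F3->B3 leap 6st
  R2 @ bar2.0: D3/B3 M6 -> F3/F4 P8 similar
  R7 @ bar2.0: B3->F4 leap 6st
  R4 @ bar3.3: E3/D4 m7 untreated
  R2 @ bar5.0: D3/D4 P8 -> C3/G3 P5 similar
  R7 @ bar6.2: F3->B3 leap 6st
  R1 @ bar11.0: E3/E4 P8 -> F3/F4 P8 similar

No (7 violations)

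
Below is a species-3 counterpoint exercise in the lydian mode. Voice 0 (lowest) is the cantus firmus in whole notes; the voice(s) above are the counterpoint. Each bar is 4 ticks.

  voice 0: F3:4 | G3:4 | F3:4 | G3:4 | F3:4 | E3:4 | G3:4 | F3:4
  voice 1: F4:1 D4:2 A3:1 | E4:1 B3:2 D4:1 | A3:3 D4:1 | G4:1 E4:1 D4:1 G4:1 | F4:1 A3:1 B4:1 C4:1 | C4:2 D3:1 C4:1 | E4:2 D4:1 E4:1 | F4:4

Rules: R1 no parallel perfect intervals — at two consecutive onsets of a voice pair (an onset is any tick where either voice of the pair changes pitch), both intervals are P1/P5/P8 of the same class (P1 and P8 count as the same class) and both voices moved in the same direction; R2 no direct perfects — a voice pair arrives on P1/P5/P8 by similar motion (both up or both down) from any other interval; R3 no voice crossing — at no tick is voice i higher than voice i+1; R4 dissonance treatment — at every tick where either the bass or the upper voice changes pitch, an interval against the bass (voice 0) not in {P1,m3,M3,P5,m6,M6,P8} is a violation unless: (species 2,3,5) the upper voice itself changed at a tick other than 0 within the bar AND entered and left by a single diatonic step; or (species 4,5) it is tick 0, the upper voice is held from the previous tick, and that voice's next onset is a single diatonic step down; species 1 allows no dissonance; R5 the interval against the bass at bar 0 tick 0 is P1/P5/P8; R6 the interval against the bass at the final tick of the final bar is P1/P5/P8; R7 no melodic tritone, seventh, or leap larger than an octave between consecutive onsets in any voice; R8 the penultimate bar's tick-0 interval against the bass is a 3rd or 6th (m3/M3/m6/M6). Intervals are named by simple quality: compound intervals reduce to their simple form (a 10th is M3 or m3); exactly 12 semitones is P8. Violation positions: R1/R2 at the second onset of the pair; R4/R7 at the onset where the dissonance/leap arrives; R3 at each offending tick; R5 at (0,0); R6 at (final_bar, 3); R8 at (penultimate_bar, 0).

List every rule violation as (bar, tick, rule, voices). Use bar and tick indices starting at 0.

(3, 0, R2, (0, 1))
(4, 0, R1, (0, 1))
(4, 2, R4, (0, 1))
(4, 2, R7, (1,))
(4, 3, R7, (1,))
(5, 2, R3, (0, 1))
(5, 2, R4, (0, 1))
(5, 2, R7, (1,))
(5, 3, R7, (1,))

bar 0: v0=F3 v1=F4 downbeat P8
bar 1: v0=G3 v1=E4 downbeat M6
bar 2: v0=F3 v1=A3 downbeat M3
bar 3: v0=G3 v1=G4 downbeat P8
bar 4: v0=F3 v1=F4 downbeat P8
bar 5: v0=E3 v1=C4 downbeat m6
bar 6: v0=G3 v1=E4 downbeat M6
bar 7: v0=F3 v1=F4 downbeat P8
  -> R2 @ bar 3 tick 0 v(0, 1): F3/D4 M6 -> G3/G4 P8 similar
  -> R1 @ bar 4 tick 0 v(0, 1): G3/G4 P8 -> F3/F4 P8 similar
  -> R4 @ bar 4 tick 2 v(0, 1): F3/B4 TT untreated
  -> R7 @ bar 4 tick 2 v(1,): A3->B4 leap 14st
  -> R7 @ bar 4 tick 3 v(1,): B4->C4 leap 11st
  -> R3 @ bar 5 tick 2 v(0, 1): E3 above D3
  -> R4 @ bar 5 tick 2 v(0, 1): E3/D3 M2 untreated
  -> R7 @ bar 5 tick 2 v(1,): C4->D3 leap 10st
  -> R7 @ bar 5 tick 3 v(1,): D3->C4 leap 10st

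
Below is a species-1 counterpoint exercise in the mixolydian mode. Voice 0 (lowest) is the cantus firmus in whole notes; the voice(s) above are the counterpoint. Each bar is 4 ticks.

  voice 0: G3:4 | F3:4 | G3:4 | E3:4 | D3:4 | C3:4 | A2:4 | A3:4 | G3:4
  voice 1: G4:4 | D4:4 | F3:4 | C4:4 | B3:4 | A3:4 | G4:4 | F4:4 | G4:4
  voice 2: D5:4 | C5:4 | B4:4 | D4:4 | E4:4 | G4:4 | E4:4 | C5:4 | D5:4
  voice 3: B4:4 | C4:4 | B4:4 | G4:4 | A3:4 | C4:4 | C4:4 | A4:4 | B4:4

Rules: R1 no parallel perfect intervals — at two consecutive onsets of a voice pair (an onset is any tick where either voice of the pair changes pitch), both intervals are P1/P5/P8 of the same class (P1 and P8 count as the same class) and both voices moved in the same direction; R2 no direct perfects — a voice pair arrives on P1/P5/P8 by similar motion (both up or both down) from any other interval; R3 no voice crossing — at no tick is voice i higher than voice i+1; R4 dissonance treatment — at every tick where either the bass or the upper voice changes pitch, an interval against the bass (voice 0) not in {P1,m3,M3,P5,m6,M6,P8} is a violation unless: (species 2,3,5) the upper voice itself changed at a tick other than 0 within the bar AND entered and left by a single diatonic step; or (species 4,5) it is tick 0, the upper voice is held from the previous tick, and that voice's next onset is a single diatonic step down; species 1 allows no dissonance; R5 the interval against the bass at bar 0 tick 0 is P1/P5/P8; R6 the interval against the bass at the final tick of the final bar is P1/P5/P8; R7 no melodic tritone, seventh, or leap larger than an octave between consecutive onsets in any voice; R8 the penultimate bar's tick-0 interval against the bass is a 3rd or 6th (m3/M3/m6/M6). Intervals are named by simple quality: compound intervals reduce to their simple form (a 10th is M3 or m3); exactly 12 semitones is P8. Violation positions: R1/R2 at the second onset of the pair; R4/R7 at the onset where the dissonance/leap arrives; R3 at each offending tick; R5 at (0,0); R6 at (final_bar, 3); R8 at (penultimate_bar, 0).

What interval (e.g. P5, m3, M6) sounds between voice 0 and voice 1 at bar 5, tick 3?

M6

voice 0=C3 voice 1=A3 -> M6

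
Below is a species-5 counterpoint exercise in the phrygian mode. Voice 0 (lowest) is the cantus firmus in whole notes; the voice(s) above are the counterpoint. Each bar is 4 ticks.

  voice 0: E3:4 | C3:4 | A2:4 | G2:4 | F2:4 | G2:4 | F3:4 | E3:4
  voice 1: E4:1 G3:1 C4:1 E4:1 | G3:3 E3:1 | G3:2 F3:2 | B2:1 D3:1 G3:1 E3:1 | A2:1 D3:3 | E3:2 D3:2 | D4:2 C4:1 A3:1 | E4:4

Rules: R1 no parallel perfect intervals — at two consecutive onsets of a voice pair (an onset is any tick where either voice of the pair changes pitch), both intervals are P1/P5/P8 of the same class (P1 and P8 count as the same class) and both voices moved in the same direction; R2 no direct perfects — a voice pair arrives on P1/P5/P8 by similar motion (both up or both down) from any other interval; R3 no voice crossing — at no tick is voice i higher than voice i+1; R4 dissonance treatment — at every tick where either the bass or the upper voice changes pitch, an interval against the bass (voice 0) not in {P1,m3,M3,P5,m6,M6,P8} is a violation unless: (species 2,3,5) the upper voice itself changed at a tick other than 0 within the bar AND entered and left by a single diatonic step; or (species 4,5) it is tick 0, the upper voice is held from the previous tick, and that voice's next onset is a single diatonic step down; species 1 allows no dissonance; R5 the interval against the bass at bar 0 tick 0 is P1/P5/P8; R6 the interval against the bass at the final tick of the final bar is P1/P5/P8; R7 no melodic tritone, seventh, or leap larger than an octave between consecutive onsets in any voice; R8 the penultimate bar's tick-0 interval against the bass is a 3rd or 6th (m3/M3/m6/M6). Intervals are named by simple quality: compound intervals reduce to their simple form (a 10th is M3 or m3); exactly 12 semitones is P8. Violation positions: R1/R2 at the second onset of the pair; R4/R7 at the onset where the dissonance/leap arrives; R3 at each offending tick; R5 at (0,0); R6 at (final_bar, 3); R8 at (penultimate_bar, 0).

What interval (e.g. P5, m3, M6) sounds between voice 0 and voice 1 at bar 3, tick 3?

voice 0=G2 voice 1=E3 -> M6

M6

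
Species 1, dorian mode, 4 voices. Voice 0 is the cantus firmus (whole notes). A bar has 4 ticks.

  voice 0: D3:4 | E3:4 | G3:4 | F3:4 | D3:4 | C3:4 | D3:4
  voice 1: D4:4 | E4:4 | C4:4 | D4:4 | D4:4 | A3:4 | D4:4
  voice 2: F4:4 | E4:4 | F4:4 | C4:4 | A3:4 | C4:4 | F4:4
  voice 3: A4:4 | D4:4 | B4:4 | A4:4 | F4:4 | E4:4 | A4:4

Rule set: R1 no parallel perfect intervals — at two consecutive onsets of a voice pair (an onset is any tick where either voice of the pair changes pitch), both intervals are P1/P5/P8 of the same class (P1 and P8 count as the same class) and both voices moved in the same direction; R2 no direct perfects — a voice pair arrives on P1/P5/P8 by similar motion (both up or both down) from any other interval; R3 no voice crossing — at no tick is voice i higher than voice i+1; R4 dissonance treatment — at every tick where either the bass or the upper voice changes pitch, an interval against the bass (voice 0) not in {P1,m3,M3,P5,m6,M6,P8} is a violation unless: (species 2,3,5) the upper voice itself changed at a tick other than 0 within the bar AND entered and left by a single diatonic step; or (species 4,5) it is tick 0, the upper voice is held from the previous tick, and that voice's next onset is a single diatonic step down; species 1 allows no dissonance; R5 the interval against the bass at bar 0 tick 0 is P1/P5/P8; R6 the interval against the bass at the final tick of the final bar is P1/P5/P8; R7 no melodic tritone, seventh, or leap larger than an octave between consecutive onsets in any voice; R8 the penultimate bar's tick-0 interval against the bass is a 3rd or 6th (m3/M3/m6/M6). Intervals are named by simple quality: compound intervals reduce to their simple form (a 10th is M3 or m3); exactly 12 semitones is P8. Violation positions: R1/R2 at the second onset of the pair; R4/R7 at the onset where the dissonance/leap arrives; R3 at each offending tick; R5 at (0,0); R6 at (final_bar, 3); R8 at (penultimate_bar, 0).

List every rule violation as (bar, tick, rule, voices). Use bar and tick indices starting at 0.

(0, 0, R5, (0, 2))
(1, 0, R1, (0, 1))
(1, 0, R3, (2, 3))
(1, 0, R4, (0, 3))
(1, 1, R3, (2, 3))
(1, 2, R3, (2, 3))
(1, 3, R3, (2, 3))
(2, 0, R4, (0, 1))
(2, 0, R4, (0, 2))
(3, 0, R2, (0, 2))
(3, 0, R3, (1, 2))
(3, 1, R3, (1, 2))
(3, 2, R3, (1, 2))
(3, 3, R3, (1, 2))
(4, 0, R1, (0, 2))
(4, 0, R3, (1, 2))
(4, 1, R3, (1, 2))
(4, 2, R3, (1, 2))
(4, 3, R3, (1, 2))
(5, 0, R2, (1, 3))
(5, 0, R8, (0, 2))
(6, 0, R1, (1, 3))
(6, 0, R2, (0, 1))
(6, 0, R2, (0, 3))
(6, 3, R6, (0, 2))

bar 0: v0=D3 v1=D4 v2=F4 v3=A4 downbeat P5
bar 1: v0=E3 v1=E4 v2=E4 v3=D4 downbeat m7
bar 2: v0=G3 v1=C4 v2=F4 v3=B4 downbeat M3
bar 3: v0=F3 v1=D4 v2=C4 v3=A4 downbeat M3
bar 4: v0=D3 v1=D4 v2=A3 v3=F4 downbeat m3
bar 5: v0=C3 v1=A3 v2=C4 v3=E4 downbeat M3
bar 6: v0=D3 v1=D4 v2=F4 v3=A4 downbeat P5
  -> R5 @ bar 0 tick 0 v(0, 2): opens on m3
  -> R1 @ bar 1 tick 0 v(0, 1): D3/D4 P8 -> E3/E4 P8 similar
  -> R3 @ bar 1 tick 0 v(2, 3): E4 above D4
  -> R4 @ bar 1 tick 0 v(0, 3): E3/D4 m7 untreated
  -> R3 @ bar 1 tick 1 v(2, 3): E4 above D4
  -> R3 @ bar 1 tick 2 v(2, 3): E4 above D4
  -> R3 @ bar 1 tick 3 v(2, 3): E4 above D4
  -> R4 @ bar 2 tick 0 v(0, 1): G3/C4 P4 untreated
  -> R4 @ bar 2 tick 0 v(0, 2): G3/F4 m7 untreated
  -> R2 @ bar 3 tick 0 v(0, 2): G3/F4 m7 -> F3/C4 P5 similar
  -> R3 @ bar 3 tick 0 v(1, 2): D4 above C4
  -> R3 @ bar 3 tick 1 v(1, 2): D4 above C4
  -> R3 @ bar 3 tick 2 v(1, 2): D4 above C4
  -> R3 @ bar 3 tick 3 v(1, 2): D4 above C4
  -> R1 @ bar 4 tick 0 v(0, 2): F3/C4 P5 -> D3/A3 P5 similar
  -> R3 @ bar 4 tick 0 v(1, 2): D4 above A3
  -> R3 @ bar 4 tick 1 v(1, 2): D4 above A3
  -> R3 @ bar 4 tick 2 v(1, 2): D4 above A3
  -> R3 @ bar 4 tick 3 v(1, 2): D4 above A3
  -> R2 @ bar 5 tick 0 v(1, 3): D4/F4 m3 -> A3/E4 P5 similar
  -> R8 @ bar 5 tick 0 v(0, 2): penult P8 not 3rd/6th
  -> R1 @ bar 6 tick 0 v(1, 3): A3/E4 P5 -> D4/A4 P5 similar
  -> R2 @ bar 6 tick 0 v(0, 1): C3/A3 M6 -> D3/D4 P8 similar
  -> R2 @ bar 6 tick 0 v(0, 3): C3/E4 M3 -> D3/A4 P5 similar
  -> R6 @ bar 6 tick 3 v(0, 2): closes on m3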